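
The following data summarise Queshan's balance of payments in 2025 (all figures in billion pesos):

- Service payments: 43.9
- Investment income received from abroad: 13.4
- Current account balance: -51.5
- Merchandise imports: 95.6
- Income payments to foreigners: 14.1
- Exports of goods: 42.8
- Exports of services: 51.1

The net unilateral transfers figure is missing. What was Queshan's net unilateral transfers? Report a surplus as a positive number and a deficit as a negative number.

-5.2

Current account = goods balance + services balance + net primary income + net secondary income
Sum of the known components = -46.3
Net unilateral transfers = CA - (known components) = -51.5 - (-46.3) = -5.2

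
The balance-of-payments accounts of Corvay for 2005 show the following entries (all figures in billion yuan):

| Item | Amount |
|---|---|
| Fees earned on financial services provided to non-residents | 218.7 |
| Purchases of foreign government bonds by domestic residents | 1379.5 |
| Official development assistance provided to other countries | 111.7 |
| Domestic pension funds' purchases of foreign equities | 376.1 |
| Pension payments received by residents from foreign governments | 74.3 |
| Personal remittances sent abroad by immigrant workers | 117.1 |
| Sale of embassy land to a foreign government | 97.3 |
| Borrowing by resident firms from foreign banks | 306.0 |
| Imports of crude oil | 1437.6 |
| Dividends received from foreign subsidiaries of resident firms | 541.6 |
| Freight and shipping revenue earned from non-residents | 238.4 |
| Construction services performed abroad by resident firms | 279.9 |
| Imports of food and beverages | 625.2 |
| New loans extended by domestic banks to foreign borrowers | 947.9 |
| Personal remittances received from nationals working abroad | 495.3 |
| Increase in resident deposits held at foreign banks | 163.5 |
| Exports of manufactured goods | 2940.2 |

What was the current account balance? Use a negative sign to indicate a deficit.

Goods: 2940.2 - 1437.6 - 625.2 = 877.4
Services: 238.4 + 279.9 + 218.7 = 737.0
Primary income: 541.6
Secondary income: -117.1 + 74.3 + 495.3 - 111.7 = 340.8
Current account = 877.4 + 737.0 + 541.6 + 340.8 = 2496.8
(Excluded from the current account — financial account: purchases of foreign government bonds by domestic residents 1379.5, domestic pension funds' purchases of foreign equities 376.1, borrowing by resident firms from foreign banks 306.0, new loans extended by domestic banks to foreign borrowers 947.9, increase in resident deposits held at foreign banks 163.5; capital account: sale of embassy land to a foreign government 97.3.)

2496.8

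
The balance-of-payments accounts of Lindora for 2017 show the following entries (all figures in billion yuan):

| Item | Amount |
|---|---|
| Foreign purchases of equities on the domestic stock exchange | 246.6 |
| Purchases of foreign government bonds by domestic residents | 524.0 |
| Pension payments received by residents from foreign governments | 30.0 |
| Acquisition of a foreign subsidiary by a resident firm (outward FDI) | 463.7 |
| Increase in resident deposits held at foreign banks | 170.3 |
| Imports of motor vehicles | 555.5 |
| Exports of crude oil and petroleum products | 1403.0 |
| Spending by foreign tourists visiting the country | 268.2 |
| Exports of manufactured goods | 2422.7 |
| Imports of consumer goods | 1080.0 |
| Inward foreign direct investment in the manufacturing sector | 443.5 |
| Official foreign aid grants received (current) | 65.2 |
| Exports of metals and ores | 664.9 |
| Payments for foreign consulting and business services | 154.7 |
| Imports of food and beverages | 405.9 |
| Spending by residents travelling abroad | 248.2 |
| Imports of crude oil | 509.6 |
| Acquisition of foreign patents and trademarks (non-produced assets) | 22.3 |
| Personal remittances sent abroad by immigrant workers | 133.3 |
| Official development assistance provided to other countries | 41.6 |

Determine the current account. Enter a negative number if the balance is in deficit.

1725.2

Goods: -405.9 - 1080.0 + 664.9 + 2422.7 - 555.5 - 509.6 + 1403.0 = 1939.6
Services: -154.7 - 248.2 + 268.2 = -134.7
Secondary income: -133.3 + 30.0 + 65.2 - 41.6 = -79.7
Current account = 1939.6 + (-134.7) + (-79.7) = 1725.2
(Excluded from the current account — financial account: foreign purchases of equities on the domestic stock exchange 246.6, purchases of foreign government bonds by domestic residents 524.0, acquisition of a foreign subsidiary by a resident firm (outward FDI) 463.7, increase in resident deposits held at foreign banks 170.3, inward foreign direct investment in the manufacturing sector 443.5; capital account: acquisition of foreign patents and trademarks (non-produced assets) 22.3.)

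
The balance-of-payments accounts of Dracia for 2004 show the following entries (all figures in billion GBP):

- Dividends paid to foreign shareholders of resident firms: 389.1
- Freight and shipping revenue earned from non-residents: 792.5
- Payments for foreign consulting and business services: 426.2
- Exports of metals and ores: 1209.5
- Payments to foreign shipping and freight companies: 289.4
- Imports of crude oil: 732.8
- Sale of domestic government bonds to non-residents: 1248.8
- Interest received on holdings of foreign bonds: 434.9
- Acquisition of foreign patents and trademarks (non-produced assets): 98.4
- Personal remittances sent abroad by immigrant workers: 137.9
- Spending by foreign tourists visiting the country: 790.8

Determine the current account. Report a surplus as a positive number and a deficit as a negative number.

1252.3

Goods: 1209.5 - 732.8 = 476.7
Services: -289.4 - 426.2 + 790.8 + 792.5 = 867.7
Primary income: -389.1 + 434.9 = 45.8
Secondary income: -137.9
Current account = 476.7 + 867.7 + 45.8 + (-137.9) = 1252.3
(Excluded from the current account — financial account: sale of domestic government bonds to non-residents 1248.8; capital account: acquisition of foreign patents and trademarks (non-produced assets) 98.4.)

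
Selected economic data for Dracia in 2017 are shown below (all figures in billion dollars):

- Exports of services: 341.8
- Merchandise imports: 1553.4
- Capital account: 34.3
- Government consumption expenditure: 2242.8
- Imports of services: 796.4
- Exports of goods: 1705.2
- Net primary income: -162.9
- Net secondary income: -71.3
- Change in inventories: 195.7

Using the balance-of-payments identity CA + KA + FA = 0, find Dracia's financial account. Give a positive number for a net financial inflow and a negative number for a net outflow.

502.7

Goods balance = 1705.2 - 1553.4 = 151.8
Services balance = 341.8 - 796.4 = -454.6
Trade balance (goods + services) = 151.8 + (-454.6) = -302.8
Net primary income = -162.9
Net secondary income = -71.3
Current account = -302.8 + (-162.9) + (-71.3) = -537.0
Financial account = -(-537.0 + 34.3) = 502.7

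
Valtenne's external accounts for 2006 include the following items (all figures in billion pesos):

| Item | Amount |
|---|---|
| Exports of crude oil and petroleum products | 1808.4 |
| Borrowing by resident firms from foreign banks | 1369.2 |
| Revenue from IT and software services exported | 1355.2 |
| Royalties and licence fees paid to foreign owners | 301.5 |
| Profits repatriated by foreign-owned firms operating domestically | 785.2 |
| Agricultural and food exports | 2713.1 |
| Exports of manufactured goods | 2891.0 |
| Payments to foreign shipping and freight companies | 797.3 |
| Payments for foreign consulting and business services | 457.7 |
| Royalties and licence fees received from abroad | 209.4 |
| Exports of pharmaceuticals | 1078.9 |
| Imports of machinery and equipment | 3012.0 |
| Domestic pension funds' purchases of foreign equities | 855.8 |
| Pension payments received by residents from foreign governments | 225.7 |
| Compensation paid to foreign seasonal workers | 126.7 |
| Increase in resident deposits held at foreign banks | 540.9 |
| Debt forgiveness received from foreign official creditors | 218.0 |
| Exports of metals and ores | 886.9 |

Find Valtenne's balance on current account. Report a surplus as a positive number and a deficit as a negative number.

5688.2

Goods: 2713.1 + 1808.4 + 1078.9 - 3012.0 + 2891.0 + 886.9 = 6366.3
Services: 1355.2 + 209.4 - 457.7 - 301.5 - 797.3 = 8.1
Primary income: -126.7 - 785.2 = -911.9
Secondary income: 225.7
Current account = 6366.3 + 8.1 + (-911.9) + 225.7 = 5688.2
(Excluded from the current account — financial account: borrowing by resident firms from foreign banks 1369.2, domestic pension funds' purchases of foreign equities 855.8, increase in resident deposits held at foreign banks 540.9; capital account: debt forgiveness received from foreign official creditors 218.0.)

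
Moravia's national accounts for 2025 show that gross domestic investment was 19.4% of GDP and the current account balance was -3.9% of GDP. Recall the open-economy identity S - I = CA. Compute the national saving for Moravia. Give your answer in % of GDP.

15.5

S = I + CA = 19.4 + (-3.9) = 15.5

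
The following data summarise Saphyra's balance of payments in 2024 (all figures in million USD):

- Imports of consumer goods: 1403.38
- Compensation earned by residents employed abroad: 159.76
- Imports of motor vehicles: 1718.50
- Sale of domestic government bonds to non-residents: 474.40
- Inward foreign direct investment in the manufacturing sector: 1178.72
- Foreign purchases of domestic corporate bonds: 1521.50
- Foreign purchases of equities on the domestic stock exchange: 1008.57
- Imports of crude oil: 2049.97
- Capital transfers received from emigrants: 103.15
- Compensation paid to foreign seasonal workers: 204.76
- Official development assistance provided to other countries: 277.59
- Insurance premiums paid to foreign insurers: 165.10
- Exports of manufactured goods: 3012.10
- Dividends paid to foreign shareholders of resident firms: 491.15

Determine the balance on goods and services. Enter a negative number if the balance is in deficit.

Goods: -1718.50 - 1403.38 + 3012.10 - 2049.97 = -2159.75
Services: -165.10
Trade balance = -2159.75 + (-165.10) = -2324.85
(Excluded from the trade balance — primary income: compensation earned by residents employed abroad 159.76, compensation paid to foreign seasonal workers 204.76, dividends paid to foreign shareholders of resident firms 491.15; financial account: sale of domestic government bonds to non-residents 474.40, inward foreign direct investment in the manufacturing sector 1178.72, foreign purchases of domestic corporate bonds 1521.50, foreign purchases of equities on the domestic stock exchange 1008.57; capital account: capital transfers received from emigrants 103.15; secondary income: official development assistance provided to other countries 277.59.)

-2324.85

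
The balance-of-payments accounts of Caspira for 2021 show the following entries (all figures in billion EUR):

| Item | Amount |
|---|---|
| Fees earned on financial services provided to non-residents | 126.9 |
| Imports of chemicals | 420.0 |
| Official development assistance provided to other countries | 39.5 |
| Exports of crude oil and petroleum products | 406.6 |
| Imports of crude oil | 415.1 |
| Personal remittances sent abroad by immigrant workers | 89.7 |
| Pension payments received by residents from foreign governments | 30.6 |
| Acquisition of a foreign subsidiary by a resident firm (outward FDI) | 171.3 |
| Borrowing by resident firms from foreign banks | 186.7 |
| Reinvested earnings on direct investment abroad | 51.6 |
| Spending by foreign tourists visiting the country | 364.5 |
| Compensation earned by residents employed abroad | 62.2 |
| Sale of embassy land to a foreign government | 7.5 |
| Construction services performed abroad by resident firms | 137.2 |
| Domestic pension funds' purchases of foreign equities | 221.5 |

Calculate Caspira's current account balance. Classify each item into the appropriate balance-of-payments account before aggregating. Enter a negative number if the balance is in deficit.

Goods: -415.1 - 420.0 + 406.6 = -428.5
Services: 126.9 + 137.2 + 364.5 = 628.6
Primary income: 62.2 + 51.6 = 113.8
Secondary income: 30.6 - 39.5 - 89.7 = -98.6
Current account = (-428.5) + 628.6 + 113.8 + (-98.6) = 215.3
(Excluded from the current account — financial account: acquisition of a foreign subsidiary by a resident firm (outward FDI) 171.3, borrowing by resident firms from foreign banks 186.7, domestic pension funds' purchases of foreign equities 221.5; capital account: sale of embassy land to a foreign government 7.5.)

215.3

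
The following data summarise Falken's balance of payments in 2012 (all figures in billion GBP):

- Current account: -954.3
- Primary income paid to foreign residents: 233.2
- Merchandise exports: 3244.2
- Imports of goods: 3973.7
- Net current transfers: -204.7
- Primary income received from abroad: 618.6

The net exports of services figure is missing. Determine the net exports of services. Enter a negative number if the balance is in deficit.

-405.5

Current account = goods balance + services balance + net primary income + net secondary income
Sum of the known components = -548.8
Net exports of services = CA - (known components) = -954.3 - (-548.8) = -405.5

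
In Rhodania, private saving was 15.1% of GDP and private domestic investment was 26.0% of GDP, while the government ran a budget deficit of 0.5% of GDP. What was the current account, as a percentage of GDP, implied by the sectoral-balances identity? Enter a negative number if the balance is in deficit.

-11.4

By the sectoral-balances identity, CA = (S_private - I) + (T - G).
Private balance = 15.1 - 26.0 = -10.9
Government balance (T - G) = -0.5
CA = -10.9 + (-0.5) = -11.4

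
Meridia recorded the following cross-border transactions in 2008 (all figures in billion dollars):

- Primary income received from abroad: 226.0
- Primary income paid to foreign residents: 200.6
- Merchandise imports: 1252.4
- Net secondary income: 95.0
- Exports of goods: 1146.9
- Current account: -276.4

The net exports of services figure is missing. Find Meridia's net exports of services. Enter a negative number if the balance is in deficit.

Current account = goods balance + services balance + net primary income + net secondary income
Sum of the known components = 14.9
Net exports of services = CA - (known components) = -276.4 - 14.9 = -291.3

-291.3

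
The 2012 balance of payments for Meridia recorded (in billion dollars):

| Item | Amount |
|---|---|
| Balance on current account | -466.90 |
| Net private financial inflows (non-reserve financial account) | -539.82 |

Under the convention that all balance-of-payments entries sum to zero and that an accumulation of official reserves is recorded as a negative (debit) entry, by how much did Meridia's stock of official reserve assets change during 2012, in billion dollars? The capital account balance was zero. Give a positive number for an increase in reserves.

Official reserve transactions balance = -((-466.90) + (-539.82)) = 1006.72
An accumulation of reserves is recorded as a debit (negative entry), so the change in the stock of reserves is the negative of that balance.
Change in official reserves = -(1006.72) = -1006.72

-1006.72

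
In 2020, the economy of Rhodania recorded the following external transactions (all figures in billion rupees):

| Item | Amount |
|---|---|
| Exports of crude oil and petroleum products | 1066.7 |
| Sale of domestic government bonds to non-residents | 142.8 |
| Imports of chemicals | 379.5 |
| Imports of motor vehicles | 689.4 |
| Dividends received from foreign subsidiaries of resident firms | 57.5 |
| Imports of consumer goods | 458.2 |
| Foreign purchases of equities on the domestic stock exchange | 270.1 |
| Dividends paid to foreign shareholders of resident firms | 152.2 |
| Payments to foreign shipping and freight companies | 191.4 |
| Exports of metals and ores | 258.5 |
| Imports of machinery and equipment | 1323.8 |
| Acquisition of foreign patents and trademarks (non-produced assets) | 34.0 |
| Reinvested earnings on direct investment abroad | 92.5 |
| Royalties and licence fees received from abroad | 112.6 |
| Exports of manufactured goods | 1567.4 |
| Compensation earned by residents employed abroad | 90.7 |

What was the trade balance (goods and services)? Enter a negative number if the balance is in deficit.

-37.1

Goods: 1567.4 - 689.4 - 379.5 + 258.5 - 1323.8 + 1066.7 - 458.2 = 41.7
Services: -191.4 + 112.6 = -78.8
Trade balance = 41.7 + (-78.8) = -37.1
(Excluded from the trade balance — financial account: sale of domestic government bonds to non-residents 142.8, foreign purchases of equities on the domestic stock exchange 270.1; primary income: dividends received from foreign subsidiaries of resident firms 57.5, dividends paid to foreign shareholders of resident firms 152.2, reinvested earnings on direct investment abroad 92.5, compensation earned by residents employed abroad 90.7; capital account: acquisition of foreign patents and trademarks (non-produced assets) 34.0.)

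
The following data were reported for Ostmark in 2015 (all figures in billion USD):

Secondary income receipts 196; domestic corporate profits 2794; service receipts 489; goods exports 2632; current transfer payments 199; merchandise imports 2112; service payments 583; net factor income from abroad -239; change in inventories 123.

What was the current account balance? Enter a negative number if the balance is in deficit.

184

Goods balance = 2632 - 2112 = 520
Services balance = 489 - 583 = -94
Trade balance (goods + services) = 520 + (-94) = 426
Net primary income = -239
Net secondary income = 196 - 199 = -3
Current account = 426 + (-239) + (-3) = 184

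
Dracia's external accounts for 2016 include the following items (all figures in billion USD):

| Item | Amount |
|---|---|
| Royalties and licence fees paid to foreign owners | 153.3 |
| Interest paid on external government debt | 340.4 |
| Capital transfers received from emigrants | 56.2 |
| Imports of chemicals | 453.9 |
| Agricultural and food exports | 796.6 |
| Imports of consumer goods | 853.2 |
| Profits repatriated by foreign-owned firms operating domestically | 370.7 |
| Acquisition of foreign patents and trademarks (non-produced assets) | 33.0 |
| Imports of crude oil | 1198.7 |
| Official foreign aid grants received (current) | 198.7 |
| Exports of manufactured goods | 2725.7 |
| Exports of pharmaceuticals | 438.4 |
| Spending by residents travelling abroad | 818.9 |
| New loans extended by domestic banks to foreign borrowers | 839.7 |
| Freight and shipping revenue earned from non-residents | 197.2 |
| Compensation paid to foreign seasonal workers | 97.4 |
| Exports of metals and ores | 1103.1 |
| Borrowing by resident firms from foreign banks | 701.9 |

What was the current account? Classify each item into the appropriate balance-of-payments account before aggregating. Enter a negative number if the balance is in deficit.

Goods: -853.2 + 796.6 + 2725.7 - 453.9 - 1198.7 + 438.4 + 1103.1 = 2558.0
Services: -818.9 + 197.2 - 153.3 = -775.0
Primary income: -370.7 - 340.4 - 97.4 = -808.5
Secondary income: 198.7
Current account = 2558.0 + (-775.0) + (-808.5) + 198.7 = 1173.2
(Excluded from the current account — capital account: capital transfers received from emigrants 56.2, acquisition of foreign patents and trademarks (non-produced assets) 33.0; financial account: new loans extended by domestic banks to foreign borrowers 839.7, borrowing by resident firms from foreign banks 701.9.)

1173.2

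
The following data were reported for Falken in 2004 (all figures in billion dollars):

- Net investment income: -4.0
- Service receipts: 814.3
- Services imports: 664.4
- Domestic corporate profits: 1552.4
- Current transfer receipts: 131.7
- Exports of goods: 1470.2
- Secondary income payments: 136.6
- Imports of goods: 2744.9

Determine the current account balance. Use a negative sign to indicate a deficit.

Goods balance = 1470.2 - 2744.9 = -1274.7
Services balance = 814.3 - 664.4 = 149.9
Trade balance (goods + services) = -1274.7 + 149.9 = -1124.8
Net primary income = -4.0
Net secondary income = 131.7 - 136.6 = -4.9
Current account = -1124.8 + (-4.0) + (-4.9) = -1133.7

-1133.7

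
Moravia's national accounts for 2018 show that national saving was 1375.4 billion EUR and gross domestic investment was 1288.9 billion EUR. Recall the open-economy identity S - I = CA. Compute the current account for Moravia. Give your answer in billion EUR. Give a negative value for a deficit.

CA = S - I = 1375.4 - 1288.9 = 86.5

86.5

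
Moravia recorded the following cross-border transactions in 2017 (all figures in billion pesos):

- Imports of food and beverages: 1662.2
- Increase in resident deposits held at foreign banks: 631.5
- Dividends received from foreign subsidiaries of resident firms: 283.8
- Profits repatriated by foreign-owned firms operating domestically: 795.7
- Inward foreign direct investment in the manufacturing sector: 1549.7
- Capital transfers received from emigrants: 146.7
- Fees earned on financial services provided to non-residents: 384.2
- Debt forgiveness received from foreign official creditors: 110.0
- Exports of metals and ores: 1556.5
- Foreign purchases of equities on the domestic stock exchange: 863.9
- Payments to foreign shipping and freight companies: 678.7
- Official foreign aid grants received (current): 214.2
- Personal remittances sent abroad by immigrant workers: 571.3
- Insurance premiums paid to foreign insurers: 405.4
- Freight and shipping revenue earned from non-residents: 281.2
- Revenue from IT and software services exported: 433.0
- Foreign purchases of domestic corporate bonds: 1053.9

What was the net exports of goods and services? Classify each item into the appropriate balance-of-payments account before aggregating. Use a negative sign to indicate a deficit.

Goods: 1556.5 - 1662.2 = -105.7
Services: -405.4 + 433.0 + 384.2 + 281.2 - 678.7 = 14.3
Trade balance = -105.7 + 14.3 = -91.4
(Excluded from the trade balance — financial account: increase in resident deposits held at foreign banks 631.5, inward foreign direct investment in the manufacturing sector 1549.7, foreign purchases of equities on the domestic stock exchange 863.9, foreign purchases of domestic corporate bonds 1053.9; primary income: dividends received from foreign subsidiaries of resident firms 283.8, profits repatriated by foreign-owned firms operating domestically 795.7; capital account: capital transfers received from emigrants 146.7, debt forgiveness received from foreign official creditors 110.0; secondary income: official foreign aid grants received (current) 214.2, personal remittances sent abroad by immigrant workers 571.3.)

-91.4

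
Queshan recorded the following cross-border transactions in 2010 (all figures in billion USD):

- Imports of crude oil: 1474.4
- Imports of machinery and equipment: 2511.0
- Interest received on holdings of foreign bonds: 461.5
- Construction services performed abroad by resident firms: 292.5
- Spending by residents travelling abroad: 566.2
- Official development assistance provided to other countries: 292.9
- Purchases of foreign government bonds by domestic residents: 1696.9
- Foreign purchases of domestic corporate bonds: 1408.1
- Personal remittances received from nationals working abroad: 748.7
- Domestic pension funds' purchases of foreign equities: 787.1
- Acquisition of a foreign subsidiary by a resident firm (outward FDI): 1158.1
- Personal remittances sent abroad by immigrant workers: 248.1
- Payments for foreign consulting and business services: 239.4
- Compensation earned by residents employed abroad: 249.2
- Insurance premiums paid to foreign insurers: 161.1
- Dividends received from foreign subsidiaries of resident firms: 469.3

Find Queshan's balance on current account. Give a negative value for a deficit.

Goods: -1474.4 - 2511.0 = -3985.4
Services: -566.2 - 161.1 + 292.5 - 239.4 = -674.2
Primary income: 469.3 + 461.5 + 249.2 = 1180.0
Secondary income: -248.1 + 748.7 - 292.9 = 207.7
Current account = (-3985.4) + (-674.2) + 1180.0 + 207.7 = -3271.9
(Excluded from the current account — financial account: purchases of foreign government bonds by domestic residents 1696.9, foreign purchases of domestic corporate bonds 1408.1, domestic pension funds' purchases of foreign equities 787.1, acquisition of a foreign subsidiary by a resident firm (outward FDI) 1158.1.)

-3271.9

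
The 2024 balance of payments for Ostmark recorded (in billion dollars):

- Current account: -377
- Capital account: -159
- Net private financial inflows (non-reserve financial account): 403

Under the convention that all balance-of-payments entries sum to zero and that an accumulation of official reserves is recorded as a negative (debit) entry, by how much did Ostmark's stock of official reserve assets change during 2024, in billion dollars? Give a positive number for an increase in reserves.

Official reserve transactions balance = -((-377) + (-159) + 403) = 133
An accumulation of reserves is recorded as a debit (negative entry), so the change in the stock of reserves is the negative of that balance.
Change in official reserves = -(133) = -133

-133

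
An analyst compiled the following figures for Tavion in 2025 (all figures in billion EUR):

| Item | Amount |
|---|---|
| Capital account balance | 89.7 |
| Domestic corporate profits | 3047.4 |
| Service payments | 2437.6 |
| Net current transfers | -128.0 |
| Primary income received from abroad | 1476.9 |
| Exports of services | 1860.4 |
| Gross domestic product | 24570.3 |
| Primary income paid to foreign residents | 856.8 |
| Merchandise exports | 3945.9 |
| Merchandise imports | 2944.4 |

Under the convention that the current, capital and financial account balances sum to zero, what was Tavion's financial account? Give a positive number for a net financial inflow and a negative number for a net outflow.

-1006.1

Goods balance = 3945.9 - 2944.4 = 1001.5
Services balance = 1860.4 - 2437.6 = -577.2
Trade balance (goods + services) = 1001.5 + (-577.2) = 424.3
Net primary income = 1476.9 - 856.8 = 620.1
Net secondary income = -128.0
Current account = 424.3 + 620.1 + (-128.0) = 916.4
Financial account = -(916.4 + 89.7) = -1006.1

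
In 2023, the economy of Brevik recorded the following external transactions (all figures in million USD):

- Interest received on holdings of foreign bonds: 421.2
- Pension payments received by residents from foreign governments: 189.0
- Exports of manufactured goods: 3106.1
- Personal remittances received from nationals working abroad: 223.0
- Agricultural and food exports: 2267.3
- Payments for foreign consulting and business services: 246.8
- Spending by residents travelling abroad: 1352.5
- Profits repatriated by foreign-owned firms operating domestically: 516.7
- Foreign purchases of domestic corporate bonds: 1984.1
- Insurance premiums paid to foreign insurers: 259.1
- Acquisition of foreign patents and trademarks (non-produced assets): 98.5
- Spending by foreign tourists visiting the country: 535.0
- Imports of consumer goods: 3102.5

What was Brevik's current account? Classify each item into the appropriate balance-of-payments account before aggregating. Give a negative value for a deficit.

Goods: 2267.3 - 3102.5 + 3106.1 = 2270.9
Services: -1352.5 - 259.1 - 246.8 + 535.0 = -1323.4
Primary income: -516.7 + 421.2 = -95.5
Secondary income: 223.0 + 189.0 = 412.0
Current account = 2270.9 + (-1323.4) + (-95.5) + 412.0 = 1264.0
(Excluded from the current account — financial account: foreign purchases of domestic corporate bonds 1984.1; capital account: acquisition of foreign patents and trademarks (non-produced assets) 98.5.)

1264.0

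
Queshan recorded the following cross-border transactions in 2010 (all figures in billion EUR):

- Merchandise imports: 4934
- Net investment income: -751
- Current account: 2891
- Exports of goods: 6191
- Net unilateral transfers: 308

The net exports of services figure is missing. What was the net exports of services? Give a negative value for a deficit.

Current account = goods balance + services balance + net primary income + net secondary income
Sum of the known components = 814
Net exports of services = CA - (known components) = 2891 - 814 = 2077

2077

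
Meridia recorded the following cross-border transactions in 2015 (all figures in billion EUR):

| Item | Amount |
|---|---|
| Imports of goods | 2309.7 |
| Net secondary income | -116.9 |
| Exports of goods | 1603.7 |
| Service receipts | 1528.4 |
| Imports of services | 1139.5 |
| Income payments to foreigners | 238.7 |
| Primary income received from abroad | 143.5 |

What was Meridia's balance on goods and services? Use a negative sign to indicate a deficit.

-317.1

Goods balance = 1603.7 - 2309.7 = -706.0
Services balance = 1528.4 - 1139.5 = 388.9
Trade balance (goods + services) = -706.0 + 388.9 = -317.1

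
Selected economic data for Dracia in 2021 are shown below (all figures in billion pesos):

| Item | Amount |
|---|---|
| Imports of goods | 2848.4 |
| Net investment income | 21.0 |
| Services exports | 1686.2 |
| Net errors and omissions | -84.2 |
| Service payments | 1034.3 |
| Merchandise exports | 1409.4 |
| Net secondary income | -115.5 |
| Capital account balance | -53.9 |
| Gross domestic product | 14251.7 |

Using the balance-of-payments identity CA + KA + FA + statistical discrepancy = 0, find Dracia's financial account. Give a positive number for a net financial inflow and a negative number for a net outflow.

Goods balance = 1409.4 - 2848.4 = -1439.0
Services balance = 1686.2 - 1034.3 = 651.9
Trade balance (goods + services) = -1439.0 + 651.9 = -787.1
Net primary income = 21.0
Net secondary income = -115.5
Current account = -787.1 + 21.0 + (-115.5) = -881.6
Financial account = -(-881.6 + (-53.9) + (-84.2)) = 1019.7

1019.7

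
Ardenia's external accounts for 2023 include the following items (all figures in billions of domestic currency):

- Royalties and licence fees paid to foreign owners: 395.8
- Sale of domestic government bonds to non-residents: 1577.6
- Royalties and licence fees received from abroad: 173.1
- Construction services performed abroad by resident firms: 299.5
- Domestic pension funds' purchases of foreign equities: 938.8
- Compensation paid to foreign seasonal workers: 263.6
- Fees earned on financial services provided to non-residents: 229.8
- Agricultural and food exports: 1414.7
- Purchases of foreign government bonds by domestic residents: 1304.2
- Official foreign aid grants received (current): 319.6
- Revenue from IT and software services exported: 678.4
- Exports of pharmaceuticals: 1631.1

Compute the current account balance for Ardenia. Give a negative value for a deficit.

Goods: 1414.7 + 1631.1 = 3045.8
Services: 299.5 + 229.8 - 395.8 + 173.1 + 678.4 = 985.0
Primary income: -263.6
Secondary income: 319.6
Current account = 3045.8 + 985.0 + (-263.6) + 319.6 = 4086.8
(Excluded from the current account — financial account: sale of domestic government bonds to non-residents 1577.6, domestic pension funds' purchases of foreign equities 938.8, purchases of foreign government bonds by domestic residents 1304.2.)

4086.8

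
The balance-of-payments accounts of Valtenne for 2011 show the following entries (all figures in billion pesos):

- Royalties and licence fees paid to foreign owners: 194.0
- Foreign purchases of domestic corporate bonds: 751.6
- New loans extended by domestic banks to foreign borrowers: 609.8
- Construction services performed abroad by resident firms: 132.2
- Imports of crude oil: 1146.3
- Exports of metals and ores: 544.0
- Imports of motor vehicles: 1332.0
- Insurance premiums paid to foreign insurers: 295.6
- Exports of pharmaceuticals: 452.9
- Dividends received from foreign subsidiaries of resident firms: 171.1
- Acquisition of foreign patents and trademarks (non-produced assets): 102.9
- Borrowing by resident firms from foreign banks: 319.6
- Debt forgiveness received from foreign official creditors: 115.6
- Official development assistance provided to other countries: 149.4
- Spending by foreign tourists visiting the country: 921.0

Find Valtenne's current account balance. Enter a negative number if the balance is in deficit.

Goods: -1332.0 + 544.0 - 1146.3 + 452.9 = -1481.4
Services: 132.2 - 295.6 + 921.0 - 194.0 = 563.6
Primary income: 171.1
Secondary income: -149.4
Current account = (-1481.4) + 563.6 + 171.1 + (-149.4) = -896.1
(Excluded from the current account — financial account: foreign purchases of domestic corporate bonds 751.6, new loans extended by domestic banks to foreign borrowers 609.8, borrowing by resident firms from foreign banks 319.6; capital account: acquisition of foreign patents and trademarks (non-produced assets) 102.9, debt forgiveness received from foreign official creditors 115.6.)

-896.1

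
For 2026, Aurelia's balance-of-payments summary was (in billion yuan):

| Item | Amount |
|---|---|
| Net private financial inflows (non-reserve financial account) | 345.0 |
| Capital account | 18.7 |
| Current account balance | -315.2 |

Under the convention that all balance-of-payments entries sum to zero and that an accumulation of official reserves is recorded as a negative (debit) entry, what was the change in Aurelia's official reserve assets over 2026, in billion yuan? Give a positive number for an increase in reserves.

Official reserve transactions balance = -((-315.2) + 18.7 + 345.0) = -48.5
An accumulation of reserves is recorded as a debit (negative entry), so the change in the stock of reserves is the negative of that balance.
Change in official reserves = -(-48.5) = 48.5

48.5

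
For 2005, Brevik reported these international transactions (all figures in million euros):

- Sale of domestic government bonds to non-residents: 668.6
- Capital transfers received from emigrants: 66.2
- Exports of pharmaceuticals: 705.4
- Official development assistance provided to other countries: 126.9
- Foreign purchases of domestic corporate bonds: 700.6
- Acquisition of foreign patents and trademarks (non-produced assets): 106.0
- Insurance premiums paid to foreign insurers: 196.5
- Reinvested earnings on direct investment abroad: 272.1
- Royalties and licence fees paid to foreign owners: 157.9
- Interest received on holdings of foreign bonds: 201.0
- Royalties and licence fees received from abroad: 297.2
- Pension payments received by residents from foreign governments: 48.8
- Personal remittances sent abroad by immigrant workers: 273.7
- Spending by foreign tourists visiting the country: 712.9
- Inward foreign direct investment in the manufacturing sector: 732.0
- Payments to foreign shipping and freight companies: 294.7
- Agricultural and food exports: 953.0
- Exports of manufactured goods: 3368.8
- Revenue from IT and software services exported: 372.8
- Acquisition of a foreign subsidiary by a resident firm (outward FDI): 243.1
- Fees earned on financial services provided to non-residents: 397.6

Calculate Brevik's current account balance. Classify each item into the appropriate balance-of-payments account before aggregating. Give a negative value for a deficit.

Goods: 953.0 + 3368.8 + 705.4 = 5027.2
Services: 372.8 - 294.7 - 196.5 + 297.2 - 157.9 + 397.6 + 712.9 = 1131.4
Primary income: 272.1 + 201.0 = 473.1
Secondary income: 48.8 - 273.7 - 126.9 = -351.8
Current account = 5027.2 + 1131.4 + 473.1 + (-351.8) = 6279.9
(Excluded from the current account — financial account: sale of domestic government bonds to non-residents 668.6, foreign purchases of domestic corporate bonds 700.6, inward foreign direct investment in the manufacturing sector 732.0, acquisition of a foreign subsidiary by a resident firm (outward FDI) 243.1; capital account: capital transfers received from emigrants 66.2, acquisition of foreign patents and trademarks (non-produced assets) 106.0.)

6279.9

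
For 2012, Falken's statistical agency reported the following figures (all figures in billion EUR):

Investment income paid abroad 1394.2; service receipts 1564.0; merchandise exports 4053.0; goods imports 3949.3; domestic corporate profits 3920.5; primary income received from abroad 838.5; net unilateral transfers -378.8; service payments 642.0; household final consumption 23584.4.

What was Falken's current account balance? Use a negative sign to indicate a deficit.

91.2

Goods balance = 4053.0 - 3949.3 = 103.7
Services balance = 1564.0 - 642.0 = 922.0
Trade balance (goods + services) = 103.7 + 922.0 = 1025.7
Net primary income = 838.5 - 1394.2 = -555.7
Net secondary income = -378.8
Current account = 1025.7 + (-555.7) + (-378.8) = 91.2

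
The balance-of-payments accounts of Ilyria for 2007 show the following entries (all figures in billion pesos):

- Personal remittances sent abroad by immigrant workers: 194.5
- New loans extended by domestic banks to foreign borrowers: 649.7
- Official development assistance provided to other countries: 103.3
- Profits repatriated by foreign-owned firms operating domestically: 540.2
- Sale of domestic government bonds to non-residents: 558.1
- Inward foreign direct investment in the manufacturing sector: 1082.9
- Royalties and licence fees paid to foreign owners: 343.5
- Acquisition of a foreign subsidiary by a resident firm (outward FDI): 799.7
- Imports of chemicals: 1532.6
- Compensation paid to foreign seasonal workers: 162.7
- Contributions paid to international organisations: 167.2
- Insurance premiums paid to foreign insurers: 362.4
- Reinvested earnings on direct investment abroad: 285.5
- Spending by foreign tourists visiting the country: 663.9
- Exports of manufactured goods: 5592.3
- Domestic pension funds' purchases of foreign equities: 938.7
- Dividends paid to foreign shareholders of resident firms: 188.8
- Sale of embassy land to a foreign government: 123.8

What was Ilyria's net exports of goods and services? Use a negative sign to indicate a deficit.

Goods: 5592.3 - 1532.6 = 4059.7
Services: -362.4 + 663.9 - 343.5 = -42.0
Trade balance = 4059.7 + (-42.0) = 4017.7
(Excluded from the trade balance — secondary income: personal remittances sent abroad by immigrant workers 194.5, official development assistance provided to other countries 103.3, contributions paid to international organisations 167.2; financial account: new loans extended by domestic banks to foreign borrowers 649.7, sale of domestic government bonds to non-residents 558.1, inward foreign direct investment in the manufacturing sector 1082.9, acquisition of a foreign subsidiary by a resident firm (outward FDI) 799.7, domestic pension funds' purchases of foreign equities 938.7; primary income: profits repatriated by foreign-owned firms operating domestically 540.2, compensation paid to foreign seasonal workers 162.7, reinvested earnings on direct investment abroad 285.5, dividends paid to foreign shareholders of resident firms 188.8; capital account: sale of embassy land to a foreign government 123.8.)

4017.7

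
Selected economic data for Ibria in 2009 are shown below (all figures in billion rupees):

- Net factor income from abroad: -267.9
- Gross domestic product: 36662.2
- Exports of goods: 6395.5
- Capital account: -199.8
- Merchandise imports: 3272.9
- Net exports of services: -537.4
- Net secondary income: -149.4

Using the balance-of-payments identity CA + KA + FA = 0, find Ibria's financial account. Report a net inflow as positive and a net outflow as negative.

Goods balance = 6395.5 - 3272.9 = 3122.6
Services balance = -537.4
Trade balance (goods + services) = 3122.6 + (-537.4) = 2585.2
Net primary income = -267.9
Net secondary income = -149.4
Current account = 2585.2 + (-267.9) + (-149.4) = 2167.9
Financial account = -(2167.9 + (-199.8)) = -1968.1

-1968.1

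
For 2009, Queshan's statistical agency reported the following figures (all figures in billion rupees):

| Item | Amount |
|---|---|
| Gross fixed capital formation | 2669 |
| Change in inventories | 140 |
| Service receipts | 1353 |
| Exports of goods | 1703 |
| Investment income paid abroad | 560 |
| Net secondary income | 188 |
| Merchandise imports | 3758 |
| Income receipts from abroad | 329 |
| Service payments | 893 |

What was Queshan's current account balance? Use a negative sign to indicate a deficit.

Goods balance = 1703 - 3758 = -2055
Services balance = 1353 - 893 = 460
Trade balance (goods + services) = -2055 + 460 = -1595
Net primary income = 329 - 560 = -231
Net secondary income = 188
Current account = -1595 + (-231) + 188 = -1638

-1638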